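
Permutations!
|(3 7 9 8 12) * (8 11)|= 6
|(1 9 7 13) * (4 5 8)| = |(1 9 7 13)(4 5 8)| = 12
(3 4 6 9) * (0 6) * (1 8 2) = (0 6 9 3 4)(1 8 2) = [6, 8, 1, 4, 0, 5, 9, 7, 2, 3]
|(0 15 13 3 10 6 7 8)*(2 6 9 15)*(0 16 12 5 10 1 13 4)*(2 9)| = 24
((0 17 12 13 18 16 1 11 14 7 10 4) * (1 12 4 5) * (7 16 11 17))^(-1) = (0 4 17 1 5 10 7)(11 18 13 12 16 14)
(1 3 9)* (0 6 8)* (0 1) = (0 6 8 1 3 9) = [6, 3, 2, 9, 4, 5, 8, 7, 1, 0]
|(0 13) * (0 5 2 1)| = 5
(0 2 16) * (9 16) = [2, 1, 9, 3, 4, 5, 6, 7, 8, 16, 10, 11, 12, 13, 14, 15, 0] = (0 2 9 16)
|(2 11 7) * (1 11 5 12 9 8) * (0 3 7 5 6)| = 30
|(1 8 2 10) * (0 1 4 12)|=7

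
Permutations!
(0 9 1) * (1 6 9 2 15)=(0 2 15 1)(6 9)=[2, 0, 15, 3, 4, 5, 9, 7, 8, 6, 10, 11, 12, 13, 14, 1]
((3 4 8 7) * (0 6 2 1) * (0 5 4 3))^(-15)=(0 6 2 1 5 4 8 7)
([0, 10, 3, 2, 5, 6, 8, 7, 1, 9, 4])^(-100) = (1 4 6)(5 8 10)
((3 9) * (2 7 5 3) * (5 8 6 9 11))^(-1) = ((2 7 8 6 9)(3 11 5))^(-1) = (2 9 6 8 7)(3 5 11)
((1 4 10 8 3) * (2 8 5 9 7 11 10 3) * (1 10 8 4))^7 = (2 11 9 10 4 8 7 5 3)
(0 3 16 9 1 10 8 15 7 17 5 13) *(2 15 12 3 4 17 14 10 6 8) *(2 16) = (0 4 17 5 13)(1 6 8 12 3 2 15 7 14 10 16 9) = [4, 6, 15, 2, 17, 13, 8, 14, 12, 1, 16, 11, 3, 0, 10, 7, 9, 5]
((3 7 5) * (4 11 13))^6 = (13)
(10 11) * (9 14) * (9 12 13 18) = (9 14 12 13 18)(10 11) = [0, 1, 2, 3, 4, 5, 6, 7, 8, 14, 11, 10, 13, 18, 12, 15, 16, 17, 9]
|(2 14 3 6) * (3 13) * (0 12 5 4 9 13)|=10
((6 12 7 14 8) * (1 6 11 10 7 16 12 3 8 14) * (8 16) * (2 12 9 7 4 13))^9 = (1 16)(2 8 10 13 12 11 4)(3 7)(6 9)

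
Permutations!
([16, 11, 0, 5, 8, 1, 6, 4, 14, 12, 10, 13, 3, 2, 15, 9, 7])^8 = [12, 8, 9, 7, 1, 4, 6, 5, 11, 0, 10, 14, 16, 15, 13, 2, 3]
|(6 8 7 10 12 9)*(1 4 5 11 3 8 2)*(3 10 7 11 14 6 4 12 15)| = 40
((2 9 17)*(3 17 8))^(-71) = (2 17 3 8 9)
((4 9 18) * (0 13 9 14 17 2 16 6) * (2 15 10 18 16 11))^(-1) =((0 13 9 16 6)(2 11)(4 14 17 15 10 18))^(-1) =(0 6 16 9 13)(2 11)(4 18 10 15 17 14)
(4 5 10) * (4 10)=(10)(4 5)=[0, 1, 2, 3, 5, 4, 6, 7, 8, 9, 10]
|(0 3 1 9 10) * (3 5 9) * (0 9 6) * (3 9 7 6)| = |(0 5 3 1 9 10 7 6)| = 8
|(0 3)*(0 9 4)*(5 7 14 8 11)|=|(0 3 9 4)(5 7 14 8 11)|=20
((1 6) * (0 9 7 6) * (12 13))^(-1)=((0 9 7 6 1)(12 13))^(-1)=(0 1 6 7 9)(12 13)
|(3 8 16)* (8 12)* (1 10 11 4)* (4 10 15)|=|(1 15 4)(3 12 8 16)(10 11)|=12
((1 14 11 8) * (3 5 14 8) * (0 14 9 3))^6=((0 14 11)(1 8)(3 5 9))^6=(14)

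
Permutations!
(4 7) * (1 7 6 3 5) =(1 7 4 6 3 5) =[0, 7, 2, 5, 6, 1, 3, 4]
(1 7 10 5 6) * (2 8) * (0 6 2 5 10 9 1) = (10)(0 6)(1 7 9)(2 8 5) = [6, 7, 8, 3, 4, 2, 0, 9, 5, 1, 10]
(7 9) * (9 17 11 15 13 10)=[0, 1, 2, 3, 4, 5, 6, 17, 8, 7, 9, 15, 12, 10, 14, 13, 16, 11]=(7 17 11 15 13 10 9)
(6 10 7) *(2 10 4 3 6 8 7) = (2 10)(3 6 4)(7 8) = [0, 1, 10, 6, 3, 5, 4, 8, 7, 9, 2]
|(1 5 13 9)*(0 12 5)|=6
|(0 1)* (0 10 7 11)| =|(0 1 10 7 11)| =5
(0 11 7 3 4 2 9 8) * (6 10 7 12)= [11, 1, 9, 4, 2, 5, 10, 3, 0, 8, 7, 12, 6]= (0 11 12 6 10 7 3 4 2 9 8)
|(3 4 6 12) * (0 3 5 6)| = |(0 3 4)(5 6 12)| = 3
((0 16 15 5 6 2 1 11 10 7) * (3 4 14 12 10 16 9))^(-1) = (0 7 10 12 14 4 3 9)(1 2 6 5 15 16 11)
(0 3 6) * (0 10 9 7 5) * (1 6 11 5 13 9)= (0 3 11 5)(1 6 10)(7 13 9)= [3, 6, 2, 11, 4, 0, 10, 13, 8, 7, 1, 5, 12, 9]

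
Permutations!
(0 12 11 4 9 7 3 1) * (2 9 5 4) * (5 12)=(0 5 4 12 11 2 9 7 3 1)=[5, 0, 9, 1, 12, 4, 6, 3, 8, 7, 10, 2, 11]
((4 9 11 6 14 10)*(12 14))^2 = ((4 9 11 6 12 14 10))^2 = (4 11 12 10 9 6 14)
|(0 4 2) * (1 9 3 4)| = |(0 1 9 3 4 2)| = 6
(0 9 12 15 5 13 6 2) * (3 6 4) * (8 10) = (0 9 12 15 5 13 4 3 6 2)(8 10) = [9, 1, 0, 6, 3, 13, 2, 7, 10, 12, 8, 11, 15, 4, 14, 5]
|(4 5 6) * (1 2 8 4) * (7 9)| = 6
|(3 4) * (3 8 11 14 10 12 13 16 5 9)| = 11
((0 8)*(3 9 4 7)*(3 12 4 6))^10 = (3 9 6)(4 7 12)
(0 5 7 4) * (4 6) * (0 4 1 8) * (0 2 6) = (0 5 7)(1 8 2 6) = [5, 8, 6, 3, 4, 7, 1, 0, 2]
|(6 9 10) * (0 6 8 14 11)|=|(0 6 9 10 8 14 11)|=7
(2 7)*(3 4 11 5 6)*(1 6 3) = (1 6)(2 7)(3 4 11 5) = [0, 6, 7, 4, 11, 3, 1, 2, 8, 9, 10, 5]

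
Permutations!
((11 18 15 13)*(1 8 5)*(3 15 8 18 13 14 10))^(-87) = ((1 18 8 5)(3 15 14 10)(11 13))^(-87) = (1 18 8 5)(3 15 14 10)(11 13)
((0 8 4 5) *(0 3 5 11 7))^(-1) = ((0 8 4 11 7)(3 5))^(-1) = (0 7 11 4 8)(3 5)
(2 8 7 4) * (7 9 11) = (2 8 9 11 7 4) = [0, 1, 8, 3, 2, 5, 6, 4, 9, 11, 10, 7]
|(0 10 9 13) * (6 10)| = |(0 6 10 9 13)| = 5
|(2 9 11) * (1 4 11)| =5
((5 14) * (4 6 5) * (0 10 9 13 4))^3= ((0 10 9 13 4 6 5 14))^3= (0 13 5 10 4 14 9 6)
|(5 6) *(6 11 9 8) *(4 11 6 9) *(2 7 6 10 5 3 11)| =6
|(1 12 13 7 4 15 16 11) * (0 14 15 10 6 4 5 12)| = |(0 14 15 16 11 1)(4 10 6)(5 12 13 7)| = 12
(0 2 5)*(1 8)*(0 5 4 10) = (0 2 4 10)(1 8) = [2, 8, 4, 3, 10, 5, 6, 7, 1, 9, 0]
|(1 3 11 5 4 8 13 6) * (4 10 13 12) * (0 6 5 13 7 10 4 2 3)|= |(0 6 1)(2 3 11 13 5 4 8 12)(7 10)|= 24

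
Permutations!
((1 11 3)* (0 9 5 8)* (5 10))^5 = (1 3 11)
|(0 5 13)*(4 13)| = 4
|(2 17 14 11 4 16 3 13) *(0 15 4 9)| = 11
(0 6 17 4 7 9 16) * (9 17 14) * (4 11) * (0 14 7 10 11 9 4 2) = [6, 1, 0, 3, 10, 5, 7, 17, 8, 16, 11, 2, 12, 13, 4, 15, 14, 9] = (0 6 7 17 9 16 14 4 10 11 2)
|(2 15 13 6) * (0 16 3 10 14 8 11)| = |(0 16 3 10 14 8 11)(2 15 13 6)| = 28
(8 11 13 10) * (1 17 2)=(1 17 2)(8 11 13 10)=[0, 17, 1, 3, 4, 5, 6, 7, 11, 9, 8, 13, 12, 10, 14, 15, 16, 2]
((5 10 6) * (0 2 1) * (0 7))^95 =(0 7 1 2)(5 6 10)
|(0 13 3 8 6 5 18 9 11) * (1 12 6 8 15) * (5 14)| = 12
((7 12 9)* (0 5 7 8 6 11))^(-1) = ((0 5 7 12 9 8 6 11))^(-1) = (0 11 6 8 9 12 7 5)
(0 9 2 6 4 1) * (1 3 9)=(0 1)(2 6 4 3 9)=[1, 0, 6, 9, 3, 5, 4, 7, 8, 2]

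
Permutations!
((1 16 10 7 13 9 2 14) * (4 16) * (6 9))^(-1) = ((1 4 16 10 7 13 6 9 2 14))^(-1) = (1 14 2 9 6 13 7 10 16 4)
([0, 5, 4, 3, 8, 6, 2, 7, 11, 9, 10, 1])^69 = [0, 11, 6, 3, 2, 1, 5, 7, 4, 9, 10, 8]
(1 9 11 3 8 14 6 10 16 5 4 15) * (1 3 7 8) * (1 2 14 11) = (1 9)(2 14 6 10 16 5 4 15 3)(7 8 11) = [0, 9, 14, 2, 15, 4, 10, 8, 11, 1, 16, 7, 12, 13, 6, 3, 5]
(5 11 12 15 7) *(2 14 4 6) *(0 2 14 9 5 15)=(0 2 9 5 11 12)(4 6 14)(7 15)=[2, 1, 9, 3, 6, 11, 14, 15, 8, 5, 10, 12, 0, 13, 4, 7]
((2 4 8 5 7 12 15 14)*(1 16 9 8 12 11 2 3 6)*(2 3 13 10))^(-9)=(16)(2 13 15 4 10 14 12)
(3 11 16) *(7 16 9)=(3 11 9 7 16)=[0, 1, 2, 11, 4, 5, 6, 16, 8, 7, 10, 9, 12, 13, 14, 15, 3]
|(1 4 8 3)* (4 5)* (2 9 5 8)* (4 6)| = 15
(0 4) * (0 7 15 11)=[4, 1, 2, 3, 7, 5, 6, 15, 8, 9, 10, 0, 12, 13, 14, 11]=(0 4 7 15 11)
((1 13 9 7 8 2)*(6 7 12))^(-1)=((1 13 9 12 6 7 8 2))^(-1)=(1 2 8 7 6 12 9 13)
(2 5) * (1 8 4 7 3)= (1 8 4 7 3)(2 5)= [0, 8, 5, 1, 7, 2, 6, 3, 4]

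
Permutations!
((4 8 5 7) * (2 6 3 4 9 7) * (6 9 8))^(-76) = ((2 9 7 8 5)(3 4 6))^(-76) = (2 5 8 7 9)(3 6 4)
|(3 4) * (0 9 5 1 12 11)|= 6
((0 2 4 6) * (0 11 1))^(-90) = ((0 2 4 6 11 1))^(-90) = (11)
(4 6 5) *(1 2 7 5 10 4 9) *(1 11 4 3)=(1 2 7 5 9 11 4 6 10 3)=[0, 2, 7, 1, 6, 9, 10, 5, 8, 11, 3, 4]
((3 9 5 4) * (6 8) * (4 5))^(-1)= ((3 9 4)(6 8))^(-1)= (3 4 9)(6 8)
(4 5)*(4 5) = (5) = [0, 1, 2, 3, 4, 5]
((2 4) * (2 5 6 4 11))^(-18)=((2 11)(4 5 6))^(-18)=(11)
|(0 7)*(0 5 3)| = 4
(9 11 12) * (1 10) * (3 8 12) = (1 10)(3 8 12 9 11) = [0, 10, 2, 8, 4, 5, 6, 7, 12, 11, 1, 3, 9]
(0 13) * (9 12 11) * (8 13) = [8, 1, 2, 3, 4, 5, 6, 7, 13, 12, 10, 9, 11, 0] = (0 8 13)(9 12 11)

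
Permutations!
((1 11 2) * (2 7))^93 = (1 11 7 2) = ((1 11 7 2))^93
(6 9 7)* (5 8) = (5 8)(6 9 7) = [0, 1, 2, 3, 4, 8, 9, 6, 5, 7]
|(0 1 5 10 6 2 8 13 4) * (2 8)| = 8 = |(0 1 5 10 6 8 13 4)|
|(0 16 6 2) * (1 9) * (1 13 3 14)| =20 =|(0 16 6 2)(1 9 13 3 14)|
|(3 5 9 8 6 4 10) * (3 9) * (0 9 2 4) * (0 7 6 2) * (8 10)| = |(0 9 10)(2 4 8)(3 5)(6 7)| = 6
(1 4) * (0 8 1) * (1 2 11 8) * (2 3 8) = (0 1 4)(2 11)(3 8) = [1, 4, 11, 8, 0, 5, 6, 7, 3, 9, 10, 2]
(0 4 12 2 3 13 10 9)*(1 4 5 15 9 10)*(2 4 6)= (0 5 15 9)(1 6 2 3 13)(4 12)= [5, 6, 3, 13, 12, 15, 2, 7, 8, 0, 10, 11, 4, 1, 14, 9]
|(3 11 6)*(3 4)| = |(3 11 6 4)| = 4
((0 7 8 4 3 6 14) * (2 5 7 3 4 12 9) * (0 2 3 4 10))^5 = (0 10 4)(2 9 5 3 7 6 8 14 12)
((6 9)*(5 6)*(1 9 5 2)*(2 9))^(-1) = (9)(1 2)(5 6)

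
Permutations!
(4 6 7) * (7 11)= (4 6 11 7)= [0, 1, 2, 3, 6, 5, 11, 4, 8, 9, 10, 7]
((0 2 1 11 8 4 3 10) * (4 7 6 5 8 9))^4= ((0 2 1 11 9 4 3 10)(5 8 7 6))^4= (0 9)(1 3)(2 4)(10 11)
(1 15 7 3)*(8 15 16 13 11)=[0, 16, 2, 1, 4, 5, 6, 3, 15, 9, 10, 8, 12, 11, 14, 7, 13]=(1 16 13 11 8 15 7 3)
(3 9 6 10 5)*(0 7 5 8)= (0 7 5 3 9 6 10 8)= [7, 1, 2, 9, 4, 3, 10, 5, 0, 6, 8]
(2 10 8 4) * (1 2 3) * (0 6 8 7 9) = (0 6 8 4 3 1 2 10 7 9) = [6, 2, 10, 1, 3, 5, 8, 9, 4, 0, 7]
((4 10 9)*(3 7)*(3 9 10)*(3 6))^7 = ((10)(3 7 9 4 6))^7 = (10)(3 9 6 7 4)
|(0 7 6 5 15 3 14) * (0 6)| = |(0 7)(3 14 6 5 15)| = 10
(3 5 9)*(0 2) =[2, 1, 0, 5, 4, 9, 6, 7, 8, 3] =(0 2)(3 5 9)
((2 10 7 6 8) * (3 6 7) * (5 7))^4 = ((2 10 3 6 8)(5 7))^4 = (2 8 6 3 10)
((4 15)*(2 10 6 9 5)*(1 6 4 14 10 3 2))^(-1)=((1 6 9 5)(2 3)(4 15 14 10))^(-1)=(1 5 9 6)(2 3)(4 10 14 15)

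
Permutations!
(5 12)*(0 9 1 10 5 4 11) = [9, 10, 2, 3, 11, 12, 6, 7, 8, 1, 5, 0, 4] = (0 9 1 10 5 12 4 11)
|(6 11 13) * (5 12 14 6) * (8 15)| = |(5 12 14 6 11 13)(8 15)| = 6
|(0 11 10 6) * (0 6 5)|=4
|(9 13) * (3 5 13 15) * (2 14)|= |(2 14)(3 5 13 9 15)|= 10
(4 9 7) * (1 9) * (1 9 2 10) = (1 2 10)(4 9 7) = [0, 2, 10, 3, 9, 5, 6, 4, 8, 7, 1]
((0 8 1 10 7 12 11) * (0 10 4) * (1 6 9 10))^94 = (0 10 1 6 12)(4 9 11 8 7)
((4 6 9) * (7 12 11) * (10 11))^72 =(12) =((4 6 9)(7 12 10 11))^72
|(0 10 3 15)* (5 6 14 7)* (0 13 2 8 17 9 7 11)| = |(0 10 3 15 13 2 8 17 9 7 5 6 14 11)| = 14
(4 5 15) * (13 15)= (4 5 13 15)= [0, 1, 2, 3, 5, 13, 6, 7, 8, 9, 10, 11, 12, 15, 14, 4]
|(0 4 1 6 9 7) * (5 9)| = |(0 4 1 6 5 9 7)| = 7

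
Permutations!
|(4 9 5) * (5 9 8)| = 3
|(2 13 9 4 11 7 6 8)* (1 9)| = |(1 9 4 11 7 6 8 2 13)| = 9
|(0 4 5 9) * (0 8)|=|(0 4 5 9 8)|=5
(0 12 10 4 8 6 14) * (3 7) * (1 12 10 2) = (0 10 4 8 6 14)(1 12 2)(3 7) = [10, 12, 1, 7, 8, 5, 14, 3, 6, 9, 4, 11, 2, 13, 0]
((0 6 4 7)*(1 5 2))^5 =(0 6 4 7)(1 2 5)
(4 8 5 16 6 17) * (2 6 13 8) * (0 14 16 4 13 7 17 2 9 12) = (0 14 16 7 17 13 8 5 4 9 12)(2 6) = [14, 1, 6, 3, 9, 4, 2, 17, 5, 12, 10, 11, 0, 8, 16, 15, 7, 13]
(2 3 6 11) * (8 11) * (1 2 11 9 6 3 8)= (11)(1 2 8 9 6)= [0, 2, 8, 3, 4, 5, 1, 7, 9, 6, 10, 11]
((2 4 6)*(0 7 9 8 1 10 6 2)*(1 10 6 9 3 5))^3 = (10)(0 5)(1 7)(2 4)(3 6)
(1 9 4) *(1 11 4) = (1 9)(4 11) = [0, 9, 2, 3, 11, 5, 6, 7, 8, 1, 10, 4]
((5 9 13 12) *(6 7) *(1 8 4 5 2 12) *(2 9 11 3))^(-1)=((1 8 4 5 11 3 2 12 9 13)(6 7))^(-1)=(1 13 9 12 2 3 11 5 4 8)(6 7)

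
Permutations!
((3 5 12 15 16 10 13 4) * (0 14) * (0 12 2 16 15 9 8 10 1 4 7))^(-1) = ((0 14 12 9 8 10 13 7)(1 4 3 5 2 16))^(-1) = (0 7 13 10 8 9 12 14)(1 16 2 5 3 4)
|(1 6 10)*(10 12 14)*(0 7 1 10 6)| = 3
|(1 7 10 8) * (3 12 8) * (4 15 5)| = 6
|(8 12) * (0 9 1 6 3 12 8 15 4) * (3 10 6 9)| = 10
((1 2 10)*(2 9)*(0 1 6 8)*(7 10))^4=((0 1 9 2 7 10 6 8))^4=(0 7)(1 10)(2 8)(6 9)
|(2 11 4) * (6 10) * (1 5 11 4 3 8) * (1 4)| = 14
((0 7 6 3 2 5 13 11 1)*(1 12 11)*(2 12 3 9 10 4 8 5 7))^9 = ((0 2 7 6 9 10 4 8 5 13 1)(3 12 11))^9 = (0 13 8 10 6 2 1 5 4 9 7)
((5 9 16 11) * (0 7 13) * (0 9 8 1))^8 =(0 1 8 5 11 16 9 13 7)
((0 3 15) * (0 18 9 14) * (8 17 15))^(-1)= (0 14 9 18 15 17 8 3)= ((0 3 8 17 15 18 9 14))^(-1)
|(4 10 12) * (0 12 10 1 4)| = 2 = |(0 12)(1 4)|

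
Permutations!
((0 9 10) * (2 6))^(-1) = (0 10 9)(2 6)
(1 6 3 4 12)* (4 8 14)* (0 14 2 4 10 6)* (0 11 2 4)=(0 14 10 6 3 8 4 12 1 11 2)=[14, 11, 0, 8, 12, 5, 3, 7, 4, 9, 6, 2, 1, 13, 10]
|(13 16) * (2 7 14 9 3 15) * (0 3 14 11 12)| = 14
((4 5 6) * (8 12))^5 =(4 6 5)(8 12)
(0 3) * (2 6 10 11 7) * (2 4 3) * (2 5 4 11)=(0 5 4 3)(2 6 10)(7 11)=[5, 1, 6, 0, 3, 4, 10, 11, 8, 9, 2, 7]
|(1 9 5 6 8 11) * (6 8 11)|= 6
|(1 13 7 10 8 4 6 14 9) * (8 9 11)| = |(1 13 7 10 9)(4 6 14 11 8)| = 5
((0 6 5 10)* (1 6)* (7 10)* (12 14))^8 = (14)(0 6 7)(1 5 10)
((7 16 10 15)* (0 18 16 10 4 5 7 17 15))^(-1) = (0 10 7 5 4 16 18)(15 17) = ((0 18 16 4 5 7 10)(15 17))^(-1)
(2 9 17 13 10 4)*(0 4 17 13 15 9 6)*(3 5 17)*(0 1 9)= [4, 9, 6, 5, 2, 17, 1, 7, 8, 13, 3, 11, 12, 10, 14, 0, 16, 15]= (0 4 2 6 1 9 13 10 3 5 17 15)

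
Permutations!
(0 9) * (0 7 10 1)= [9, 0, 2, 3, 4, 5, 6, 10, 8, 7, 1]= (0 9 7 10 1)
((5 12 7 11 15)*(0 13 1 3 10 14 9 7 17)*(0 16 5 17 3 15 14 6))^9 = (0 10 12 16 15 13 6 3 5 17 1)(7 11 14 9)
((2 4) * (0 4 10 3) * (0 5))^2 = ((0 4 2 10 3 5))^2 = (0 2 3)(4 10 5)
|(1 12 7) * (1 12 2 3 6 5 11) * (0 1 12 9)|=|(0 1 2 3 6 5 11 12 7 9)|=10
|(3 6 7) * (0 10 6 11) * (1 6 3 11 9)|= 8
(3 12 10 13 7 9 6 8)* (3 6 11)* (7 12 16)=(3 16 7 9 11)(6 8)(10 13 12)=[0, 1, 2, 16, 4, 5, 8, 9, 6, 11, 13, 3, 10, 12, 14, 15, 7]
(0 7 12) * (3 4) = [7, 1, 2, 4, 3, 5, 6, 12, 8, 9, 10, 11, 0] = (0 7 12)(3 4)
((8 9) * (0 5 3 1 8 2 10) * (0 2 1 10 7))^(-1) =(0 7 2 10 3 5)(1 9 8)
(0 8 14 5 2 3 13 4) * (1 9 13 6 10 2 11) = [8, 9, 3, 6, 0, 11, 10, 7, 14, 13, 2, 1, 12, 4, 5] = (0 8 14 5 11 1 9 13 4)(2 3 6 10)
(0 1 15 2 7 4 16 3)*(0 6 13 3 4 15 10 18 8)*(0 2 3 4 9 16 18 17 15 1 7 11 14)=(0 7 1 10 17 15 3 6 13 4 18 8 2 11 14)(9 16)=[7, 10, 11, 6, 18, 5, 13, 1, 2, 16, 17, 14, 12, 4, 0, 3, 9, 15, 8]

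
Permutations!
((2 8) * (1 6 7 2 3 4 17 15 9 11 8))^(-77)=((1 6 7 2)(3 4 17 15 9 11 8))^(-77)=(17)(1 2 7 6)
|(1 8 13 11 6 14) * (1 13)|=|(1 8)(6 14 13 11)|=4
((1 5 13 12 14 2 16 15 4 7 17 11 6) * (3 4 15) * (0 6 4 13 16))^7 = (0 12 16 6 14 3 1 2 13 5)(4 11 17 7)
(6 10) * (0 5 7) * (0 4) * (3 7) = (0 5 3 7 4)(6 10) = [5, 1, 2, 7, 0, 3, 10, 4, 8, 9, 6]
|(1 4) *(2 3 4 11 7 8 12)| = 8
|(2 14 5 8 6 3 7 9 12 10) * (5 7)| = |(2 14 7 9 12 10)(3 5 8 6)| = 12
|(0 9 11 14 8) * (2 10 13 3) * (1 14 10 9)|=|(0 1 14 8)(2 9 11 10 13 3)|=12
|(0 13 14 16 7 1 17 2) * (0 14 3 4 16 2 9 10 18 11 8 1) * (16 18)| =26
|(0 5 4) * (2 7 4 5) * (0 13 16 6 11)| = 8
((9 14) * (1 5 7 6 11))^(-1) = ((1 5 7 6 11)(9 14))^(-1) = (1 11 6 7 5)(9 14)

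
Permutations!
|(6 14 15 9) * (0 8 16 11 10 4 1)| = 28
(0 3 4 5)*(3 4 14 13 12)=(0 4 5)(3 14 13 12)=[4, 1, 2, 14, 5, 0, 6, 7, 8, 9, 10, 11, 3, 12, 13]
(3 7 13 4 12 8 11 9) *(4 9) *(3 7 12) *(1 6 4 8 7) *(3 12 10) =(1 6 4 12 7 13 9)(3 10)(8 11) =[0, 6, 2, 10, 12, 5, 4, 13, 11, 1, 3, 8, 7, 9]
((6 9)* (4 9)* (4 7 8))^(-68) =((4 9 6 7 8))^(-68) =(4 6 8 9 7)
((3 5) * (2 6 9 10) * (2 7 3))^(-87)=((2 6 9 10 7 3 5))^(-87)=(2 7 6 3 9 5 10)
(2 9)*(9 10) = [0, 1, 10, 3, 4, 5, 6, 7, 8, 2, 9] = (2 10 9)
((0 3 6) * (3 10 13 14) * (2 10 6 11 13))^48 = (14)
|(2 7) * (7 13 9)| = 4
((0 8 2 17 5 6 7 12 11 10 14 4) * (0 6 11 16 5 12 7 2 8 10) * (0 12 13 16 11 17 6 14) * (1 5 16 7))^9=((0 10)(1 5 17 13 7)(2 6)(4 14)(11 12))^9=(0 10)(1 7 13 17 5)(2 6)(4 14)(11 12)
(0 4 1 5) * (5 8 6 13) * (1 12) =(0 4 12 1 8 6 13 5) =[4, 8, 2, 3, 12, 0, 13, 7, 6, 9, 10, 11, 1, 5]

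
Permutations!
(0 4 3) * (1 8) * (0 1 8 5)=(8)(0 4 3 1 5)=[4, 5, 2, 1, 3, 0, 6, 7, 8]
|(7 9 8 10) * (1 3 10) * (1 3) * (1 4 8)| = |(1 4 8 3 10 7 9)| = 7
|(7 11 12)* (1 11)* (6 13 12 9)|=7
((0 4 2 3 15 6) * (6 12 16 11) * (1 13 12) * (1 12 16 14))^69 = ((0 4 2 3 15 12 14 1 13 16 11 6))^69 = (0 16 14 3)(1 15 4 11)(2 6 13 12)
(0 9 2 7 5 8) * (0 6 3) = (0 9 2 7 5 8 6 3) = [9, 1, 7, 0, 4, 8, 3, 5, 6, 2]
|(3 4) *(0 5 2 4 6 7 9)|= 8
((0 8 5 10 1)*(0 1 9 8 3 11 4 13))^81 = (0 3 11 4 13)(5 10 9 8)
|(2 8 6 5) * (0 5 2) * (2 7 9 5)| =7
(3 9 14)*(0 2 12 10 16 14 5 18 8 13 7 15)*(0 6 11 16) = (0 2 12 10)(3 9 5 18 8 13 7 15 6 11 16 14) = [2, 1, 12, 9, 4, 18, 11, 15, 13, 5, 0, 16, 10, 7, 3, 6, 14, 17, 8]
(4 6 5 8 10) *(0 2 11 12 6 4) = (0 2 11 12 6 5 8 10) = [2, 1, 11, 3, 4, 8, 5, 7, 10, 9, 0, 12, 6]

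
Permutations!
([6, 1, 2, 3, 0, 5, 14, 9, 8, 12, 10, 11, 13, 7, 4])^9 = (0 6 14 4)(7 9 12 13)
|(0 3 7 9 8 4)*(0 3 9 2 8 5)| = 15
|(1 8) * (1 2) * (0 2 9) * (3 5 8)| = 7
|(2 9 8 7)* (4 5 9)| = 6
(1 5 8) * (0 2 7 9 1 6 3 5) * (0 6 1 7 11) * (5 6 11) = [2, 11, 5, 6, 4, 8, 3, 9, 1, 7, 10, 0] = (0 2 5 8 1 11)(3 6)(7 9)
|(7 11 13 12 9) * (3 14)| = |(3 14)(7 11 13 12 9)| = 10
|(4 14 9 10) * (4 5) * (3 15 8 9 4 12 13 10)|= 4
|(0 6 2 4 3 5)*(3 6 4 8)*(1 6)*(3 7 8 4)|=|(0 3 5)(1 6 2 4)(7 8)|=12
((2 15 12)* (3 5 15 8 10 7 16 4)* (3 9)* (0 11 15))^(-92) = (0 5 3 9 4 16 7 10 8 2 12 15 11)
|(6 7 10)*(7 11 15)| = |(6 11 15 7 10)| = 5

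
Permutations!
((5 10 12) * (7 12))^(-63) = (5 10 7 12)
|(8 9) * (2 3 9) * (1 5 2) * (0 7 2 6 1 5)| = |(0 7 2 3 9 8 5 6 1)| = 9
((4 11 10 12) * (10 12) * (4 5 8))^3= (4 5 11 8 12)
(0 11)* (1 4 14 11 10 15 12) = (0 10 15 12 1 4 14 11) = [10, 4, 2, 3, 14, 5, 6, 7, 8, 9, 15, 0, 1, 13, 11, 12]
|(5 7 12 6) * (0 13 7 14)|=|(0 13 7 12 6 5 14)|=7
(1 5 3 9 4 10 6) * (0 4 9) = (0 4 10 6 1 5 3) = [4, 5, 2, 0, 10, 3, 1, 7, 8, 9, 6]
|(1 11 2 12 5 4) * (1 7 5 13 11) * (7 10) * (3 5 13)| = 9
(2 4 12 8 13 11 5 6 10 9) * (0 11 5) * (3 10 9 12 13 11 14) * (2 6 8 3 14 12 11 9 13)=[12, 1, 4, 10, 2, 8, 13, 7, 9, 6, 11, 0, 3, 5, 14]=(14)(0 12 3 10 11)(2 4)(5 8 9 6 13)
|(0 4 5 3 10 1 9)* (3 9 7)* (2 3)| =|(0 4 5 9)(1 7 2 3 10)| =20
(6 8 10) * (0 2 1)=(0 2 1)(6 8 10)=[2, 0, 1, 3, 4, 5, 8, 7, 10, 9, 6]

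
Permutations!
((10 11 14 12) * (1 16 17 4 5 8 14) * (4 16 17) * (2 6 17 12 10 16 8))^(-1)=((1 12 16 4 5 2 6 17 8 14 10 11))^(-1)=(1 11 10 14 8 17 6 2 5 4 16 12)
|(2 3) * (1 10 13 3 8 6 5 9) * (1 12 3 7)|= 28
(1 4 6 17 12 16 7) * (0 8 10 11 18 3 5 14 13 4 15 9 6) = [8, 15, 2, 5, 0, 14, 17, 1, 10, 6, 11, 18, 16, 4, 13, 9, 7, 12, 3] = (0 8 10 11 18 3 5 14 13 4)(1 15 9 6 17 12 16 7)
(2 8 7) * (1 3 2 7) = (1 3 2 8) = [0, 3, 8, 2, 4, 5, 6, 7, 1]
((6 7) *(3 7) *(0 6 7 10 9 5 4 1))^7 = (0 1 4 5 9 10 3 6)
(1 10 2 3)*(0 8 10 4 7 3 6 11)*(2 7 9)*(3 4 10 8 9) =[9, 10, 6, 1, 3, 5, 11, 4, 8, 2, 7, 0] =(0 9 2 6 11)(1 10 7 4 3)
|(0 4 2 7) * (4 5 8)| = 6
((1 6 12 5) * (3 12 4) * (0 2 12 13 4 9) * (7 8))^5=((0 2 12 5 1 6 9)(3 13 4)(7 8))^5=(0 6 5 2 9 1 12)(3 4 13)(7 8)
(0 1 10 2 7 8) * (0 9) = (0 1 10 2 7 8 9) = [1, 10, 7, 3, 4, 5, 6, 8, 9, 0, 2]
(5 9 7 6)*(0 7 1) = [7, 0, 2, 3, 4, 9, 5, 6, 8, 1] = (0 7 6 5 9 1)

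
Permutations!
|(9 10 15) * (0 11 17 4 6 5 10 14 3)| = 11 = |(0 11 17 4 6 5 10 15 9 14 3)|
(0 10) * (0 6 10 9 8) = (0 9 8)(6 10) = [9, 1, 2, 3, 4, 5, 10, 7, 0, 8, 6]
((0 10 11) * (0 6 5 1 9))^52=(0 6 9 11 1 10 5)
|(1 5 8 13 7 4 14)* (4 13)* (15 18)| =10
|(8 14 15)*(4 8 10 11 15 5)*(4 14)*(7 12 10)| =10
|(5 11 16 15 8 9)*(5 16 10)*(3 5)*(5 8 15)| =7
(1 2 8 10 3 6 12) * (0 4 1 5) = (0 4 1 2 8 10 3 6 12 5) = [4, 2, 8, 6, 1, 0, 12, 7, 10, 9, 3, 11, 5]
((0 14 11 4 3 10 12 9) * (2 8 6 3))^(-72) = ((0 14 11 4 2 8 6 3 10 12 9))^(-72) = (0 8 9 2 12 4 10 11 3 14 6)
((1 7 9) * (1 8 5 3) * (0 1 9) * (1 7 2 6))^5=((0 7)(1 2 6)(3 9 8 5))^5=(0 7)(1 6 2)(3 9 8 5)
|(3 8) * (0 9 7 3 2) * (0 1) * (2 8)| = |(0 9 7 3 2 1)| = 6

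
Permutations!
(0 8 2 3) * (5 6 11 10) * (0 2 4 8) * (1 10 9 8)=[0, 10, 3, 2, 1, 6, 11, 7, 4, 8, 5, 9]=(1 10 5 6 11 9 8 4)(2 3)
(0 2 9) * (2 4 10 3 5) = (0 4 10 3 5 2 9) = [4, 1, 9, 5, 10, 2, 6, 7, 8, 0, 3]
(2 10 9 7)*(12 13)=(2 10 9 7)(12 13)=[0, 1, 10, 3, 4, 5, 6, 2, 8, 7, 9, 11, 13, 12]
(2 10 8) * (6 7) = (2 10 8)(6 7) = [0, 1, 10, 3, 4, 5, 7, 6, 2, 9, 8]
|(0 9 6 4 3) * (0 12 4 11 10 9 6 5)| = 6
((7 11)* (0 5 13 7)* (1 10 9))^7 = (0 13 11 5 7)(1 10 9)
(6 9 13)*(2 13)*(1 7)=(1 7)(2 13 6 9)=[0, 7, 13, 3, 4, 5, 9, 1, 8, 2, 10, 11, 12, 6]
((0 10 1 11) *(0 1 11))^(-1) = (0 1 11 10)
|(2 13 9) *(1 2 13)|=|(1 2)(9 13)|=2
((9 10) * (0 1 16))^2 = (0 16 1)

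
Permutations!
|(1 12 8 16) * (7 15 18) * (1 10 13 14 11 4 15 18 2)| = 22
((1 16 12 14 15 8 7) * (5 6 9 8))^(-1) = (1 7 8 9 6 5 15 14 12 16)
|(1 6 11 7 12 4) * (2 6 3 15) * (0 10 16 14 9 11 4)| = |(0 10 16 14 9 11 7 12)(1 3 15 2 6 4)| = 24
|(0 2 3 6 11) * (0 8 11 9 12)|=|(0 2 3 6 9 12)(8 11)|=6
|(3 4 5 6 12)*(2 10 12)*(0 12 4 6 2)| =4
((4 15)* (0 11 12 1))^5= (0 11 12 1)(4 15)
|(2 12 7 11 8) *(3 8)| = |(2 12 7 11 3 8)| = 6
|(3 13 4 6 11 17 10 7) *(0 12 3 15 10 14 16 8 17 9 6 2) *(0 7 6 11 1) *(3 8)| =30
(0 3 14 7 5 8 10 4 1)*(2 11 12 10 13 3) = (0 2 11 12 10 4 1)(3 14 7 5 8 13) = [2, 0, 11, 14, 1, 8, 6, 5, 13, 9, 4, 12, 10, 3, 7]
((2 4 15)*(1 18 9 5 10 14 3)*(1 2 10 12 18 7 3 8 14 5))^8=((1 7 3 2 4 15 10 5 12 18 9)(8 14))^8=(1 12 15 3 9 5 4 7 18 10 2)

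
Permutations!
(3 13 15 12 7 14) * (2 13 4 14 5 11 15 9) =[0, 1, 13, 4, 14, 11, 6, 5, 8, 2, 10, 15, 7, 9, 3, 12] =(2 13 9)(3 4 14)(5 11 15 12 7)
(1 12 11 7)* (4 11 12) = (12)(1 4 11 7) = [0, 4, 2, 3, 11, 5, 6, 1, 8, 9, 10, 7, 12]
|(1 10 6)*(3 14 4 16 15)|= 15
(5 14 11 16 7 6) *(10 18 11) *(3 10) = (3 10 18 11 16 7 6 5 14) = [0, 1, 2, 10, 4, 14, 5, 6, 8, 9, 18, 16, 12, 13, 3, 15, 7, 17, 11]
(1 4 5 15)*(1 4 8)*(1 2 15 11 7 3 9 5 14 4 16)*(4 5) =(1 8 2 15 16)(3 9 4 14 5 11 7) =[0, 8, 15, 9, 14, 11, 6, 3, 2, 4, 10, 7, 12, 13, 5, 16, 1]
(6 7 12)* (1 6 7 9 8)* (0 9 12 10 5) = (0 9 8 1 6 12 7 10 5) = [9, 6, 2, 3, 4, 0, 12, 10, 1, 8, 5, 11, 7]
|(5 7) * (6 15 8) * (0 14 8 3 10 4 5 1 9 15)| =8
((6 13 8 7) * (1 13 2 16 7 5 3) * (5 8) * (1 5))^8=(16)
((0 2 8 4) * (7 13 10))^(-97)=(0 4 8 2)(7 10 13)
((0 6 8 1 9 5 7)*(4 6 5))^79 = ((0 5 7)(1 9 4 6 8))^79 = (0 5 7)(1 8 6 4 9)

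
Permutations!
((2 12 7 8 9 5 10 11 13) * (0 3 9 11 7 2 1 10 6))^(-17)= ((0 3 9 5 6)(1 10 7 8 11 13)(2 12))^(-17)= (0 5 3 6 9)(1 10 7 8 11 13)(2 12)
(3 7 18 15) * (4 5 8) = (3 7 18 15)(4 5 8) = [0, 1, 2, 7, 5, 8, 6, 18, 4, 9, 10, 11, 12, 13, 14, 3, 16, 17, 15]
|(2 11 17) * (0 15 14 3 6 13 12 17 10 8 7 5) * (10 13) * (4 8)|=|(0 15 14 3 6 10 4 8 7 5)(2 11 13 12 17)|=10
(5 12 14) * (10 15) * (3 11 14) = [0, 1, 2, 11, 4, 12, 6, 7, 8, 9, 15, 14, 3, 13, 5, 10] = (3 11 14 5 12)(10 15)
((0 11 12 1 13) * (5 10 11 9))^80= (13)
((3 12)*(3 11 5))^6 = (3 11)(5 12)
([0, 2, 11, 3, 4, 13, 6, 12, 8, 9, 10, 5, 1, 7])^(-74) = (1 5 12 11 7 2 13)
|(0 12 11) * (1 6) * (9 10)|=|(0 12 11)(1 6)(9 10)|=6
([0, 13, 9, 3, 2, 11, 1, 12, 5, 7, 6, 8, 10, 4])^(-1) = (1 6 10 12 7 9 2 4 13)(5 8 11)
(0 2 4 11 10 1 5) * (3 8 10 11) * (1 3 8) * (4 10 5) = (11)(0 2 10 3 1 4 8 5) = [2, 4, 10, 1, 8, 0, 6, 7, 5, 9, 3, 11]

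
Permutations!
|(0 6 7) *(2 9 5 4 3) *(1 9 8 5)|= 30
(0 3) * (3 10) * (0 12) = (0 10 3 12) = [10, 1, 2, 12, 4, 5, 6, 7, 8, 9, 3, 11, 0]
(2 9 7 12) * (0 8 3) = [8, 1, 9, 0, 4, 5, 6, 12, 3, 7, 10, 11, 2] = (0 8 3)(2 9 7 12)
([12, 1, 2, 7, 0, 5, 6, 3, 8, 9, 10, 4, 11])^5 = [12, 1, 2, 7, 0, 5, 6, 3, 8, 9, 10, 4, 11]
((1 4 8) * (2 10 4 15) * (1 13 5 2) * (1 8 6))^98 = (1 6 4 10 2 5 13 8 15)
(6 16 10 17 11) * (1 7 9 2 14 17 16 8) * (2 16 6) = [0, 7, 14, 3, 4, 5, 8, 9, 1, 16, 6, 2, 12, 13, 17, 15, 10, 11] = (1 7 9 16 10 6 8)(2 14 17 11)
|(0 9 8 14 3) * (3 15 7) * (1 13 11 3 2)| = 11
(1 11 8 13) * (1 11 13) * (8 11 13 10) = (13)(1 10 8) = [0, 10, 2, 3, 4, 5, 6, 7, 1, 9, 8, 11, 12, 13]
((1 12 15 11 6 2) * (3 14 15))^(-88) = (15) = ((1 12 3 14 15 11 6 2))^(-88)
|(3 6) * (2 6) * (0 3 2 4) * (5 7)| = |(0 3 4)(2 6)(5 7)| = 6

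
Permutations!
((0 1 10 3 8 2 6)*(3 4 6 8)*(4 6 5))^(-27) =(0 1 10 6)(2 8)(4 5)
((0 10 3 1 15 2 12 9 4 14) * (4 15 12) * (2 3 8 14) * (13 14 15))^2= ((0 10 8 15 3 1 12 9 13 14)(2 4))^2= (0 8 3 12 13)(1 9 14 10 15)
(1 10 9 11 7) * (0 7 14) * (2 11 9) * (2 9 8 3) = [7, 10, 11, 2, 4, 5, 6, 1, 3, 8, 9, 14, 12, 13, 0] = (0 7 1 10 9 8 3 2 11 14)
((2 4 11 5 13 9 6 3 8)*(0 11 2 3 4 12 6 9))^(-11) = (0 11 5 13)(2 12 6 4)(3 8)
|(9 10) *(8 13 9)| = 4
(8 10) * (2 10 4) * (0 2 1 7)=(0 2 10 8 4 1 7)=[2, 7, 10, 3, 1, 5, 6, 0, 4, 9, 8]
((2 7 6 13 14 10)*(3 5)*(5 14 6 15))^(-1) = ((2 7 15 5 3 14 10)(6 13))^(-1) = (2 10 14 3 5 15 7)(6 13)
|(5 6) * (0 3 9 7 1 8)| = |(0 3 9 7 1 8)(5 6)| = 6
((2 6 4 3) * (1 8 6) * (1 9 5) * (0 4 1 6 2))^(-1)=(0 3 4)(1 6 5 9 2 8)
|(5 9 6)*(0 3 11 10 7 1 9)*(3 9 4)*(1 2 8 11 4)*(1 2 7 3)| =28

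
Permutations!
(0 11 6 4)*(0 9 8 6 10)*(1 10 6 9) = [11, 10, 2, 3, 1, 5, 4, 7, 9, 8, 0, 6] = (0 11 6 4 1 10)(8 9)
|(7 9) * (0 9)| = 3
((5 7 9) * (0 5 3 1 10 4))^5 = ((0 5 7 9 3 1 10 4))^5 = (0 1 7 4 3 5 10 9)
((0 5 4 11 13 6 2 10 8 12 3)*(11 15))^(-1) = (0 3 12 8 10 2 6 13 11 15 4 5)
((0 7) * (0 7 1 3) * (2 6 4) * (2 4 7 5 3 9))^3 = ((0 1 9 2 6 7 5 3))^3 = (0 2 5 1 6 3 9 7)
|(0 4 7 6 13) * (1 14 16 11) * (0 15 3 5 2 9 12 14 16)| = 12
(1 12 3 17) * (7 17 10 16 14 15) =(1 12 3 10 16 14 15 7 17) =[0, 12, 2, 10, 4, 5, 6, 17, 8, 9, 16, 11, 3, 13, 15, 7, 14, 1]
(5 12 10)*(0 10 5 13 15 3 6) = [10, 1, 2, 6, 4, 12, 0, 7, 8, 9, 13, 11, 5, 15, 14, 3] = (0 10 13 15 3 6)(5 12)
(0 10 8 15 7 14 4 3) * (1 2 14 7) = [10, 2, 14, 0, 3, 5, 6, 7, 15, 9, 8, 11, 12, 13, 4, 1] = (0 10 8 15 1 2 14 4 3)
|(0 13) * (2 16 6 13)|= |(0 2 16 6 13)|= 5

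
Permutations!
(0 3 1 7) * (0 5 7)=(0 3 1)(5 7)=[3, 0, 2, 1, 4, 7, 6, 5]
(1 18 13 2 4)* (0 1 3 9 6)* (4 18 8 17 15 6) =[1, 8, 18, 9, 3, 5, 0, 7, 17, 4, 10, 11, 12, 2, 14, 6, 16, 15, 13] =(0 1 8 17 15 6)(2 18 13)(3 9 4)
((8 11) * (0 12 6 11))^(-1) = ((0 12 6 11 8))^(-1) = (0 8 11 6 12)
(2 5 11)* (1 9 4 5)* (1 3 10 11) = (1 9 4 5)(2 3 10 11) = [0, 9, 3, 10, 5, 1, 6, 7, 8, 4, 11, 2]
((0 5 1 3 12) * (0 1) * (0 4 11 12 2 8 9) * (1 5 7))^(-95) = (0 3 9 1 8 7 2)(4 11 12 5)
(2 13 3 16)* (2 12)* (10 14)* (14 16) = [0, 1, 13, 14, 4, 5, 6, 7, 8, 9, 16, 11, 2, 3, 10, 15, 12] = (2 13 3 14 10 16 12)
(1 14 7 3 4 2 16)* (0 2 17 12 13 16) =[2, 14, 0, 4, 17, 5, 6, 3, 8, 9, 10, 11, 13, 16, 7, 15, 1, 12] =(0 2)(1 14 7 3 4 17 12 13 16)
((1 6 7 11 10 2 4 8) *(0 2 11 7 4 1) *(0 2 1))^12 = (11)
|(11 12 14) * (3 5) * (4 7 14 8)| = 6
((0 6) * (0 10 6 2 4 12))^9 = ((0 2 4 12)(6 10))^9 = (0 2 4 12)(6 10)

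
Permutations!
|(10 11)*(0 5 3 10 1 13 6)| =8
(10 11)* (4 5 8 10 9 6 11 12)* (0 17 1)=(0 17 1)(4 5 8 10 12)(6 11 9)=[17, 0, 2, 3, 5, 8, 11, 7, 10, 6, 12, 9, 4, 13, 14, 15, 16, 1]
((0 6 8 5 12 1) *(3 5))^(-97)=(0 6 8 3 5 12 1)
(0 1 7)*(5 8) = (0 1 7)(5 8) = [1, 7, 2, 3, 4, 8, 6, 0, 5]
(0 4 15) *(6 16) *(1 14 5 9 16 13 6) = [4, 14, 2, 3, 15, 9, 13, 7, 8, 16, 10, 11, 12, 6, 5, 0, 1] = (0 4 15)(1 14 5 9 16)(6 13)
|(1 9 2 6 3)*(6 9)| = 6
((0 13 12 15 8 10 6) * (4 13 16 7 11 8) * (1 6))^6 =((0 16 7 11 8 10 1 6)(4 13 12 15))^6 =(0 1 8 7)(4 12)(6 10 11 16)(13 15)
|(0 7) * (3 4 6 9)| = 4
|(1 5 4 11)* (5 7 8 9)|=|(1 7 8 9 5 4 11)|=7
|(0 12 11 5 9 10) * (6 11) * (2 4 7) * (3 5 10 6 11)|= 12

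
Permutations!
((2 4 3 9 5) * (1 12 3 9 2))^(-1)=((1 12 3 2 4 9 5))^(-1)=(1 5 9 4 2 3 12)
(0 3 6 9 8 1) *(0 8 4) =(0 3 6 9 4)(1 8) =[3, 8, 2, 6, 0, 5, 9, 7, 1, 4]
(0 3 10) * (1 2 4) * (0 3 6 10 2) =[6, 0, 4, 2, 1, 5, 10, 7, 8, 9, 3] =(0 6 10 3 2 4 1)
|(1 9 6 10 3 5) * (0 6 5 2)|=15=|(0 6 10 3 2)(1 9 5)|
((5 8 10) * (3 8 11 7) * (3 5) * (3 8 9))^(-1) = (3 9)(5 7 11)(8 10)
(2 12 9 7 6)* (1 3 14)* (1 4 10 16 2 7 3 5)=(1 5)(2 12 9 3 14 4 10 16)(6 7)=[0, 5, 12, 14, 10, 1, 7, 6, 8, 3, 16, 11, 9, 13, 4, 15, 2]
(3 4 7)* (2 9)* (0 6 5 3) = [6, 1, 9, 4, 7, 3, 5, 0, 8, 2] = (0 6 5 3 4 7)(2 9)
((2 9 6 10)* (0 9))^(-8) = ((0 9 6 10 2))^(-8) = (0 6 2 9 10)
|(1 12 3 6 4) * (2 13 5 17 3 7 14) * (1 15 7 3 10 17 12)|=|(2 13 5 12 3 6 4 15 7 14)(10 17)|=10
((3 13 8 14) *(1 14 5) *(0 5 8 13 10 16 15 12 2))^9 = (0 2 12 15 16 10 3 14 1 5)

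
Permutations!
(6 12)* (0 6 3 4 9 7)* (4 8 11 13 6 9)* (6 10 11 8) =(0 9 7)(3 6 12)(10 11 13) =[9, 1, 2, 6, 4, 5, 12, 0, 8, 7, 11, 13, 3, 10]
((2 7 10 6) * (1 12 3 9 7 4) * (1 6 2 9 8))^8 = ((1 12 3 8)(2 4 6 9 7 10))^8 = (12)(2 6 7)(4 9 10)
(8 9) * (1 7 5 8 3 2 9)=(1 7 5 8)(2 9 3)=[0, 7, 9, 2, 4, 8, 6, 5, 1, 3]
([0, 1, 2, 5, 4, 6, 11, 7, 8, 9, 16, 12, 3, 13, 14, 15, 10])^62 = [0, 1, 2, 6, 4, 11, 12, 7, 8, 9, 10, 3, 5, 13, 14, 15, 16]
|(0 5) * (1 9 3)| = 6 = |(0 5)(1 9 3)|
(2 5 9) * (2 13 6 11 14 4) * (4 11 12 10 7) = (2 5 9 13 6 12 10 7 4)(11 14) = [0, 1, 5, 3, 2, 9, 12, 4, 8, 13, 7, 14, 10, 6, 11]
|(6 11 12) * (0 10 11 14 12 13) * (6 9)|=4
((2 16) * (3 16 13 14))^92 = (2 14 16 13 3)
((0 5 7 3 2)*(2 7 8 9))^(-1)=(0 2 9 8 5)(3 7)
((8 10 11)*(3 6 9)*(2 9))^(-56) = (8 10 11)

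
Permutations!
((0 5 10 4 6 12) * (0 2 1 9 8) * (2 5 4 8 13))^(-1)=(0 8 10 5 12 6 4)(1 2 13 9)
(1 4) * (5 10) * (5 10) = [0, 4, 2, 3, 1, 5, 6, 7, 8, 9, 10] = (10)(1 4)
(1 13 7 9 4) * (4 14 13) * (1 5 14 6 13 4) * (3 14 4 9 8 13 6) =(3 14 9)(4 5)(7 8 13) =[0, 1, 2, 14, 5, 4, 6, 8, 13, 3, 10, 11, 12, 7, 9]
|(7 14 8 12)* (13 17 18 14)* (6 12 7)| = |(6 12)(7 13 17 18 14 8)| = 6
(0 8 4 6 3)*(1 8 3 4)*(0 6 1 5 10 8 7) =[3, 7, 2, 6, 1, 10, 4, 0, 5, 9, 8] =(0 3 6 4 1 7)(5 10 8)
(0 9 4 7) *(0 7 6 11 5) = [9, 1, 2, 3, 6, 0, 11, 7, 8, 4, 10, 5] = (0 9 4 6 11 5)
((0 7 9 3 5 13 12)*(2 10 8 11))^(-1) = (0 12 13 5 3 9 7)(2 11 8 10)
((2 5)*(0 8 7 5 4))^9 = ((0 8 7 5 2 4))^9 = (0 5)(2 8)(4 7)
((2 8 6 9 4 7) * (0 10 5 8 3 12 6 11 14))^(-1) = ((0 10 5 8 11 14)(2 3 12 6 9 4 7))^(-1) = (0 14 11 8 5 10)(2 7 4 9 6 12 3)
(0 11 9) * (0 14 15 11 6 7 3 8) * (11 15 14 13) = [6, 1, 2, 8, 4, 5, 7, 3, 0, 13, 10, 9, 12, 11, 14, 15] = (15)(0 6 7 3 8)(9 13 11)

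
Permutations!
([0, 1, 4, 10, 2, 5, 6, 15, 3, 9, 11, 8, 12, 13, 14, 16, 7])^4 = (7 15 16)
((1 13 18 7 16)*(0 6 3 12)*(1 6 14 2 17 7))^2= (0 2 7 6 12 14 17 16 3)(1 18 13)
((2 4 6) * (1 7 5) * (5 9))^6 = (1 9)(5 7)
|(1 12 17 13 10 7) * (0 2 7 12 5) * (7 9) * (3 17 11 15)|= 42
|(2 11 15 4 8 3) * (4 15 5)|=|(15)(2 11 5 4 8 3)|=6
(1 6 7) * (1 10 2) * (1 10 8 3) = (1 6 7 8 3)(2 10) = [0, 6, 10, 1, 4, 5, 7, 8, 3, 9, 2]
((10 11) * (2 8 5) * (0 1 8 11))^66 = (0 5 10 8 11 1 2) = ((0 1 8 5 2 11 10))^66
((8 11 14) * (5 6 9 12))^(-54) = (14)(5 9)(6 12)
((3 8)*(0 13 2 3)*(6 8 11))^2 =(0 2 11 8 13 3 6)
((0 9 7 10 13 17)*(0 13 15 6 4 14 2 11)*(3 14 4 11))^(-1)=(0 11 6 15 10 7 9)(2 14 3)(13 17)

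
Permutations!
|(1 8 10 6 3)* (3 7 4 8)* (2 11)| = |(1 3)(2 11)(4 8 10 6 7)| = 10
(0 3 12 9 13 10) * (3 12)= (0 12 9 13 10)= [12, 1, 2, 3, 4, 5, 6, 7, 8, 13, 0, 11, 9, 10]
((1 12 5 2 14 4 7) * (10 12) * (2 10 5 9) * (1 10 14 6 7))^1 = ((1 5 14 4)(2 6 7 10 12 9))^1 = (1 5 14 4)(2 6 7 10 12 9)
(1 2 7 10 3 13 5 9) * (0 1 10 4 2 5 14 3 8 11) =[1, 5, 7, 13, 2, 9, 6, 4, 11, 10, 8, 0, 12, 14, 3] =(0 1 5 9 10 8 11)(2 7 4)(3 13 14)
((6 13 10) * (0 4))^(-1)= ((0 4)(6 13 10))^(-1)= (0 4)(6 10 13)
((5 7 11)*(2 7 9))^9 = ((2 7 11 5 9))^9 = (2 9 5 11 7)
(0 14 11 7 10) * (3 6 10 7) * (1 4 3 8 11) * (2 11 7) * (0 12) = (0 14 1 4 3 6 10 12)(2 11 8 7) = [14, 4, 11, 6, 3, 5, 10, 2, 7, 9, 12, 8, 0, 13, 1]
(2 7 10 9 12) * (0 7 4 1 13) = (0 7 10 9 12 2 4 1 13) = [7, 13, 4, 3, 1, 5, 6, 10, 8, 12, 9, 11, 2, 0]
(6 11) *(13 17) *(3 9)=(3 9)(6 11)(13 17)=[0, 1, 2, 9, 4, 5, 11, 7, 8, 3, 10, 6, 12, 17, 14, 15, 16, 13]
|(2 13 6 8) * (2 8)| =3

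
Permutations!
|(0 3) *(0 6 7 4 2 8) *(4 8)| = 10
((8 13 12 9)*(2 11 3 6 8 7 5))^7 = ((2 11 3 6 8 13 12 9 7 5))^7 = (2 9 8 11 7 13 3 5 12 6)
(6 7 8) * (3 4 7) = (3 4 7 8 6) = [0, 1, 2, 4, 7, 5, 3, 8, 6]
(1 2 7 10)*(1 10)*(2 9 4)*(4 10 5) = (1 9 10 5 4 2 7) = [0, 9, 7, 3, 2, 4, 6, 1, 8, 10, 5]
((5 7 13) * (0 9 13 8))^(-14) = (0 7 13)(5 9 8)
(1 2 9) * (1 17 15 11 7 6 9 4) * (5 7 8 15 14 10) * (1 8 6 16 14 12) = (1 2 4 8 15 11 6 9 17 12)(5 7 16 14 10) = [0, 2, 4, 3, 8, 7, 9, 16, 15, 17, 5, 6, 1, 13, 10, 11, 14, 12]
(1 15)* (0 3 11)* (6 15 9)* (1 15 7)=(15)(0 3 11)(1 9 6 7)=[3, 9, 2, 11, 4, 5, 7, 1, 8, 6, 10, 0, 12, 13, 14, 15]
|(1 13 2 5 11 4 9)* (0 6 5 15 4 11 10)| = 12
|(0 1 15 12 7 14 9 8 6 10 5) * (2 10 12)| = 6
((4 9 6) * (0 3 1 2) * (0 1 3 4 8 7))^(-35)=((0 4 9 6 8 7)(1 2))^(-35)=(0 4 9 6 8 7)(1 2)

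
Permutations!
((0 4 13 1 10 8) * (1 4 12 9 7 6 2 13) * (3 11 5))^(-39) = (0 2 8 6 10 7 1 9 4 12 13)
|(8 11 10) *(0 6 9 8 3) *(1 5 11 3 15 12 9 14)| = 12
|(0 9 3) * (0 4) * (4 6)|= 5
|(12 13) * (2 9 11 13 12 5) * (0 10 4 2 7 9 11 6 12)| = |(0 10 4 2 11 13 5 7 9 6 12)| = 11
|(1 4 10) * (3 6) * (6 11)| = |(1 4 10)(3 11 6)| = 3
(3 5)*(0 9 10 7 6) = (0 9 10 7 6)(3 5) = [9, 1, 2, 5, 4, 3, 0, 6, 8, 10, 7]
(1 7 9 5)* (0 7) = [7, 0, 2, 3, 4, 1, 6, 9, 8, 5] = (0 7 9 5 1)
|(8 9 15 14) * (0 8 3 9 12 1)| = 4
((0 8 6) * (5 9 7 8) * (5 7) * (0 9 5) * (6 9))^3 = (0 9 8 7)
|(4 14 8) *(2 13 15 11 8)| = 7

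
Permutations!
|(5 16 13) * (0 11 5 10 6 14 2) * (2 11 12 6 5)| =|(0 12 6 14 11 2)(5 16 13 10)| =12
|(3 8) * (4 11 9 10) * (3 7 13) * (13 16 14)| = |(3 8 7 16 14 13)(4 11 9 10)| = 12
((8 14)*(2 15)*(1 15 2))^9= ((1 15)(8 14))^9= (1 15)(8 14)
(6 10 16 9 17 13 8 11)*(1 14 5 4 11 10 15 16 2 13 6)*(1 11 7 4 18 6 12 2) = (1 14 5 18 6 15 16 9 17 12 2 13 8 10)(4 7) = [0, 14, 13, 3, 7, 18, 15, 4, 10, 17, 1, 11, 2, 8, 5, 16, 9, 12, 6]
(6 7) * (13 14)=(6 7)(13 14)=[0, 1, 2, 3, 4, 5, 7, 6, 8, 9, 10, 11, 12, 14, 13]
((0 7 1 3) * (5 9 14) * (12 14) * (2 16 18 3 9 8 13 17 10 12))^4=(0 2)(1 18)(3 9)(5 10 8 12 13 14 17)(7 16)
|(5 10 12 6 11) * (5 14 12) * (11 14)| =|(5 10)(6 14 12)| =6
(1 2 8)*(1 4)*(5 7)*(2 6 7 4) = (1 6 7 5 4)(2 8) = [0, 6, 8, 3, 1, 4, 7, 5, 2]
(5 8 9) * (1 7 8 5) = (1 7 8 9) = [0, 7, 2, 3, 4, 5, 6, 8, 9, 1]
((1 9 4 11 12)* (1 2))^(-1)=((1 9 4 11 12 2))^(-1)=(1 2 12 11 4 9)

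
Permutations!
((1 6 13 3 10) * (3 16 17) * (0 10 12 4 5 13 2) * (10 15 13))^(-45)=((0 15 13 16 17 3 12 4 5 10 1 6 2))^(-45)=(0 4 15 5 13 10 16 1 17 6 3 2 12)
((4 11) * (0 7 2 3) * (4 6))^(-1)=(0 3 2 7)(4 6 11)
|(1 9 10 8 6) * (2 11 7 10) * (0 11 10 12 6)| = 10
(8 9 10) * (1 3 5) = (1 3 5)(8 9 10) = [0, 3, 2, 5, 4, 1, 6, 7, 9, 10, 8]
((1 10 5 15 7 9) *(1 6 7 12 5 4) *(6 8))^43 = ((1 10 4)(5 15 12)(6 7 9 8))^43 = (1 10 4)(5 15 12)(6 8 9 7)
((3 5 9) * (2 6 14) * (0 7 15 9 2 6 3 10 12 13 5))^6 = (0 13 15 2 10)(3 12 7 5 9)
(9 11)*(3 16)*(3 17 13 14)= (3 16 17 13 14)(9 11)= [0, 1, 2, 16, 4, 5, 6, 7, 8, 11, 10, 9, 12, 14, 3, 15, 17, 13]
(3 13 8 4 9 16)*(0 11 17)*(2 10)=(0 11 17)(2 10)(3 13 8 4 9 16)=[11, 1, 10, 13, 9, 5, 6, 7, 4, 16, 2, 17, 12, 8, 14, 15, 3, 0]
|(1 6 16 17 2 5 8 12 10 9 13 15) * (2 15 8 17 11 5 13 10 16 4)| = 12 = |(1 6 4 2 13 8 12 16 11 5 17 15)(9 10)|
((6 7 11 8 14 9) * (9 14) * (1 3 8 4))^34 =(14)(1 8 6 11)(3 9 7 4)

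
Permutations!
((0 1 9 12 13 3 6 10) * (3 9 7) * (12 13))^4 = ((0 1 7 3 6 10)(9 13))^4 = (13)(0 6 7)(1 10 3)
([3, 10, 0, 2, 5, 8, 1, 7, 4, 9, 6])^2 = (0 2 3)(1 6 10)(4 8 5)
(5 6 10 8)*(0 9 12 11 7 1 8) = (0 9 12 11 7 1 8 5 6 10) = [9, 8, 2, 3, 4, 6, 10, 1, 5, 12, 0, 7, 11]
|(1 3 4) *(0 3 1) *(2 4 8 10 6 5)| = 8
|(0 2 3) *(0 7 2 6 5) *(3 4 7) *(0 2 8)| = 7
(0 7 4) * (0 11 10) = [7, 1, 2, 3, 11, 5, 6, 4, 8, 9, 0, 10] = (0 7 4 11 10)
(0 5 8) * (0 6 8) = (0 5)(6 8) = [5, 1, 2, 3, 4, 0, 8, 7, 6]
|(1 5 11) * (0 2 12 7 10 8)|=|(0 2 12 7 10 8)(1 5 11)|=6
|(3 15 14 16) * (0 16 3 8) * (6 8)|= 12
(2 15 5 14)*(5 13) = (2 15 13 5 14) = [0, 1, 15, 3, 4, 14, 6, 7, 8, 9, 10, 11, 12, 5, 2, 13]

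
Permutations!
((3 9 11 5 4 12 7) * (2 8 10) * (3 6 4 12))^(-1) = (2 10 8)(3 4 6 7 12 5 11 9)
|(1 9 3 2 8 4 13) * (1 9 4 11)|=|(1 4 13 9 3 2 8 11)|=8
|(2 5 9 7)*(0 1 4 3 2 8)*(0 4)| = |(0 1)(2 5 9 7 8 4 3)| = 14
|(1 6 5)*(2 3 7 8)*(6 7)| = 7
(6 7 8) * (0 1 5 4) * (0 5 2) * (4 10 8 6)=(0 1 2)(4 5 10 8)(6 7)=[1, 2, 0, 3, 5, 10, 7, 6, 4, 9, 8]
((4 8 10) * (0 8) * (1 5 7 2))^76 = ((0 8 10 4)(1 5 7 2))^76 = (10)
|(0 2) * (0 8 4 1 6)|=6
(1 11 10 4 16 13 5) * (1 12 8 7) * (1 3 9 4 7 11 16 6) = (1 16 13 5 12 8 11 10 7 3 9 4 6) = [0, 16, 2, 9, 6, 12, 1, 3, 11, 4, 7, 10, 8, 5, 14, 15, 13]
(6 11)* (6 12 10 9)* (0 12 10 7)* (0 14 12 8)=(0 8)(6 11 10 9)(7 14 12)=[8, 1, 2, 3, 4, 5, 11, 14, 0, 6, 9, 10, 7, 13, 12]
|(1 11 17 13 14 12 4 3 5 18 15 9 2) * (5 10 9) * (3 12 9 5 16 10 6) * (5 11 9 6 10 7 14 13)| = 66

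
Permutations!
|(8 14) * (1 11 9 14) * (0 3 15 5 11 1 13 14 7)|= 21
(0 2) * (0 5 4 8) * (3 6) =[2, 1, 5, 6, 8, 4, 3, 7, 0] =(0 2 5 4 8)(3 6)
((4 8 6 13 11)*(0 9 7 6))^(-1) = (0 8 4 11 13 6 7 9) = ((0 9 7 6 13 11 4 8))^(-1)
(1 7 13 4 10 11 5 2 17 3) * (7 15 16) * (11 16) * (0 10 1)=(0 10 16 7 13 4 1 15 11 5 2 17 3)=[10, 15, 17, 0, 1, 2, 6, 13, 8, 9, 16, 5, 12, 4, 14, 11, 7, 3]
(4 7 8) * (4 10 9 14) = (4 7 8 10 9 14) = [0, 1, 2, 3, 7, 5, 6, 8, 10, 14, 9, 11, 12, 13, 4]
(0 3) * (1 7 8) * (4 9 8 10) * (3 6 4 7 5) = (0 6 4 9 8 1 5 3)(7 10) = [6, 5, 2, 0, 9, 3, 4, 10, 1, 8, 7]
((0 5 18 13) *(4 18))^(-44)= (0 5 4 18 13)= ((0 5 4 18 13))^(-44)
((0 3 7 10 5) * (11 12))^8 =(12)(0 10 3 5 7)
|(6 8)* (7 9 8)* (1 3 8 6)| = |(1 3 8)(6 7 9)| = 3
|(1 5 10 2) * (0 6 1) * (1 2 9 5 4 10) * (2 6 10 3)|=8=|(0 10 9 5 1 4 3 2)|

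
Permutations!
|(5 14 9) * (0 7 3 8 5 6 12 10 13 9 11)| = |(0 7 3 8 5 14 11)(6 12 10 13 9)| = 35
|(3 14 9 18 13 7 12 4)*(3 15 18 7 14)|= 8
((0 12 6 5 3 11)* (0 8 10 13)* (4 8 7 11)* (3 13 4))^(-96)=((0 12 6 5 13)(4 8 10)(7 11))^(-96)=(0 13 5 6 12)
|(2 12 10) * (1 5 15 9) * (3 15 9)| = 6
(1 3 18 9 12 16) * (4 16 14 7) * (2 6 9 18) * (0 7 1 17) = (18)(0 7 4 16 17)(1 3 2 6 9 12 14) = [7, 3, 6, 2, 16, 5, 9, 4, 8, 12, 10, 11, 14, 13, 1, 15, 17, 0, 18]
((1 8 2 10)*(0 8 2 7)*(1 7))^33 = ((0 8 1 2 10 7))^33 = (0 2)(1 7)(8 10)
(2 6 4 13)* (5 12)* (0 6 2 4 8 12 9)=[6, 1, 2, 3, 13, 9, 8, 7, 12, 0, 10, 11, 5, 4]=(0 6 8 12 5 9)(4 13)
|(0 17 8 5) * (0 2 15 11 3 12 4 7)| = |(0 17 8 5 2 15 11 3 12 4 7)| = 11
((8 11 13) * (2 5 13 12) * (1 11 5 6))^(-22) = ((1 11 12 2 6)(5 13 8))^(-22) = (1 2 11 6 12)(5 8 13)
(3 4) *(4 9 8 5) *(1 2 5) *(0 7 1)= [7, 2, 5, 9, 3, 4, 6, 1, 0, 8]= (0 7 1 2 5 4 3 9 8)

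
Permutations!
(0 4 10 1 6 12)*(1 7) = (0 4 10 7 1 6 12) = [4, 6, 2, 3, 10, 5, 12, 1, 8, 9, 7, 11, 0]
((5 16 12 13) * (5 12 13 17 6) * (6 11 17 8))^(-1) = ((5 16 13 12 8 6)(11 17))^(-1) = (5 6 8 12 13 16)(11 17)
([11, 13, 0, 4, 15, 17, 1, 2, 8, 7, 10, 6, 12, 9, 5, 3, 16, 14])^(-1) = (0 2 7 9 13 1 6 11)(3 15 4)(5 14 17)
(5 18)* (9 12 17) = (5 18)(9 12 17) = [0, 1, 2, 3, 4, 18, 6, 7, 8, 12, 10, 11, 17, 13, 14, 15, 16, 9, 5]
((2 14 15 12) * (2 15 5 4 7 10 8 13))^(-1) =(2 13 8 10 7 4 5 14)(12 15)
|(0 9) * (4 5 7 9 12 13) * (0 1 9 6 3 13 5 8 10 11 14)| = |(0 12 5 7 6 3 13 4 8 10 11 14)(1 9)| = 12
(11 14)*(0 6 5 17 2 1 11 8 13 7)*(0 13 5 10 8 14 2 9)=(0 6 10 8 5 17 9)(1 11 2)(7 13)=[6, 11, 1, 3, 4, 17, 10, 13, 5, 0, 8, 2, 12, 7, 14, 15, 16, 9]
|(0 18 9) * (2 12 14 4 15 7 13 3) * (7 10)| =|(0 18 9)(2 12 14 4 15 10 7 13 3)| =9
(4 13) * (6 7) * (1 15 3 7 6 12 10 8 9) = (1 15 3 7 12 10 8 9)(4 13) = [0, 15, 2, 7, 13, 5, 6, 12, 9, 1, 8, 11, 10, 4, 14, 3]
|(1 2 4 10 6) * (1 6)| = |(1 2 4 10)| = 4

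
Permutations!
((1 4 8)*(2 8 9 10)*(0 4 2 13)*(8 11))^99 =(0 13 10 9 4)(1 8 11 2)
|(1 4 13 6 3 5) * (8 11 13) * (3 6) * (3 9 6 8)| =20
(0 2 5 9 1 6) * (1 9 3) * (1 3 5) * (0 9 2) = (1 6 9 2) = [0, 6, 1, 3, 4, 5, 9, 7, 8, 2]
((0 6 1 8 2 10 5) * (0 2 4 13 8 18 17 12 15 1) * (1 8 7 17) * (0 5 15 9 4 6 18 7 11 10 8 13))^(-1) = ((0 18 1 7 17 12 9 4)(2 8 6 5)(10 15 13 11))^(-1) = (0 4 9 12 17 7 1 18)(2 5 6 8)(10 11 13 15)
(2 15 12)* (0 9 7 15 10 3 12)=(0 9 7 15)(2 10 3 12)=[9, 1, 10, 12, 4, 5, 6, 15, 8, 7, 3, 11, 2, 13, 14, 0]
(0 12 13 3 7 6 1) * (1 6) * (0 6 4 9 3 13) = (13)(0 12)(1 6 4 9 3 7) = [12, 6, 2, 7, 9, 5, 4, 1, 8, 3, 10, 11, 0, 13]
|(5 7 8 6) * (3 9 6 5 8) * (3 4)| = |(3 9 6 8 5 7 4)| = 7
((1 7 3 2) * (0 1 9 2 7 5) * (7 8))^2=(9)(0 5 1)(3 7 8)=((0 1 5)(2 9)(3 8 7))^2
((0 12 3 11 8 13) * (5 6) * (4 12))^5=(0 8 3 4 13 11 12)(5 6)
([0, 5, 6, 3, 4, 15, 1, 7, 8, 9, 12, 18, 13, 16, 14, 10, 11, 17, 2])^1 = [0, 5, 6, 3, 4, 15, 1, 7, 8, 9, 12, 18, 13, 16, 14, 10, 11, 17, 2]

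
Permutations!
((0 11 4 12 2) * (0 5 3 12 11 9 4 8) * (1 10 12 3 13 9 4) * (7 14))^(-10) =(14)(0 11)(1 5 10 13 12 9 2)(4 8)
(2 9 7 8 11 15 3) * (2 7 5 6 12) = [0, 1, 9, 7, 4, 6, 12, 8, 11, 5, 10, 15, 2, 13, 14, 3] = (2 9 5 6 12)(3 7 8 11 15)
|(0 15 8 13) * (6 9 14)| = 12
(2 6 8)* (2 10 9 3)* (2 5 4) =(2 6 8 10 9 3 5 4) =[0, 1, 6, 5, 2, 4, 8, 7, 10, 3, 9]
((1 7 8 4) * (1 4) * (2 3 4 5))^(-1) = ((1 7 8)(2 3 4 5))^(-1) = (1 8 7)(2 5 4 3)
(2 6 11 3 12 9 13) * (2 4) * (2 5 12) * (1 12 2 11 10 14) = (1 12 9 13 4 5 2 6 10 14)(3 11) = [0, 12, 6, 11, 5, 2, 10, 7, 8, 13, 14, 3, 9, 4, 1]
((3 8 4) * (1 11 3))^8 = ((1 11 3 8 4))^8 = (1 8 11 4 3)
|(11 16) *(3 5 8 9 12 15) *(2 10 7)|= |(2 10 7)(3 5 8 9 12 15)(11 16)|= 6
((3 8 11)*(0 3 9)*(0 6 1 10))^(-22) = ((0 3 8 11 9 6 1 10))^(-22) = (0 8 9 1)(3 11 6 10)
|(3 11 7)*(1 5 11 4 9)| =|(1 5 11 7 3 4 9)| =7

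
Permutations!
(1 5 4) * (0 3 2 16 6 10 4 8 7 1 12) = (0 3 2 16 6 10 4 12)(1 5 8 7) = [3, 5, 16, 2, 12, 8, 10, 1, 7, 9, 4, 11, 0, 13, 14, 15, 6]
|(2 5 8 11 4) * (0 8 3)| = |(0 8 11 4 2 5 3)| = 7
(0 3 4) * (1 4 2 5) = (0 3 2 5 1 4) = [3, 4, 5, 2, 0, 1]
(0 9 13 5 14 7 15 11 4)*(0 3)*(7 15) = (0 9 13 5 14 15 11 4 3) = [9, 1, 2, 0, 3, 14, 6, 7, 8, 13, 10, 4, 12, 5, 15, 11]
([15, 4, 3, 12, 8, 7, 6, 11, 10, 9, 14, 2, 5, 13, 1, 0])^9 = (0 15)(1 14 10 8 4)(2 5)(3 7)(11 12)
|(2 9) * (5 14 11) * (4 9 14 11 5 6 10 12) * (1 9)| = 10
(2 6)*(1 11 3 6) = [0, 11, 1, 6, 4, 5, 2, 7, 8, 9, 10, 3] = (1 11 3 6 2)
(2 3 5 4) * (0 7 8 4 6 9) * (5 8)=(0 7 5 6 9)(2 3 8 4)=[7, 1, 3, 8, 2, 6, 9, 5, 4, 0]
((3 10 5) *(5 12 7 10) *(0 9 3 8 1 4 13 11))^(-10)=(0 11 13 4 1 8 5 3 9)(7 12 10)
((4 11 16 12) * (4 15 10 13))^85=((4 11 16 12 15 10 13))^85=(4 11 16 12 15 10 13)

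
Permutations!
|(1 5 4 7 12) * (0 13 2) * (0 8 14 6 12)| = 11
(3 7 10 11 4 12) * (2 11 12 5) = (2 11 4 5)(3 7 10 12) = [0, 1, 11, 7, 5, 2, 6, 10, 8, 9, 12, 4, 3]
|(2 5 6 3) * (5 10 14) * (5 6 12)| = 10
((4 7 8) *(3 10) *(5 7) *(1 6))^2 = (10)(4 7)(5 8)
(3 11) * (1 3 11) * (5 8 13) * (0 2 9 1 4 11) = (0 2 9 1 3 4 11)(5 8 13) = [2, 3, 9, 4, 11, 8, 6, 7, 13, 1, 10, 0, 12, 5]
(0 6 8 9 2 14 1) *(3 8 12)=(0 6 12 3 8 9 2 14 1)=[6, 0, 14, 8, 4, 5, 12, 7, 9, 2, 10, 11, 3, 13, 1]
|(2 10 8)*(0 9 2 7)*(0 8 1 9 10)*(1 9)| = 4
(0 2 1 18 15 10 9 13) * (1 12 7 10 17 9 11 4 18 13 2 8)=(0 8 1 13)(2 12 7 10 11 4 18 15 17 9)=[8, 13, 12, 3, 18, 5, 6, 10, 1, 2, 11, 4, 7, 0, 14, 17, 16, 9, 15]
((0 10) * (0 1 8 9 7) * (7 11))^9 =((0 10 1 8 9 11 7))^9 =(0 1 9 7 10 8 11)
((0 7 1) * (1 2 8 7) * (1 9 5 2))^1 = ((0 9 5 2 8 7 1))^1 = (0 9 5 2 8 7 1)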